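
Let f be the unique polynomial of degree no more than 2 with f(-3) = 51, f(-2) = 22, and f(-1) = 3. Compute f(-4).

Write f(s) = as^2 + bs + c. Substituting each data point gives a linear system:
  9a - 3b + c = 51
  4a - 2b + c = 22
  a - b + c = 3
Solving the system yields a = 5, b = -4, c = -6.
So f(s) = 5s^2 - 4s - 6.
Then f(-4) = 90.

90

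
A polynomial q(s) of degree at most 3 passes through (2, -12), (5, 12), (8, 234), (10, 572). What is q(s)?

q(s) = s^3 - 4s^2 - 3s + 2

Write q(s) = as^3 + bs^2 + cs + d. Substituting each data point gives a linear system:
  8a + 4b + 2c + d = -12
  125a + 25b + 5c + d = 12
  512a + 64b + 8c + d = 234
  1000a + 100b + 10c + d = 572
Solving the system yields a = 1, b = -4, c = -3, d = 2.
So q(s) = s³ - 4s² - 3s + 2.
Check: q(5) = 12. ✓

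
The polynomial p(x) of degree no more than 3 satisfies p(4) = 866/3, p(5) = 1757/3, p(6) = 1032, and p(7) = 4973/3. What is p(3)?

Forward differences of the values at x = 4, 5, 6, 7:
  p  : 866/3  1757/3  1032  4973/3
  Δ  : 297  1339/3  1877/3
  Δ^2: 448/3  538/3
  Δ^3: 30
The third differences are constant, confirming degree 3.
Interpolating (Newton forward form) and evaluating at x = 3 gives p(3) = 111.

111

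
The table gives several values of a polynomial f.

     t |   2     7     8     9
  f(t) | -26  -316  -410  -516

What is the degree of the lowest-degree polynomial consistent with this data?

Divided differences on the nodes 2, 7, 8, 9:
  order 0: -26  -316  -410  -516
  order 1: -58  -94  -106
  order 2: -6  -6
  order 3: 0
The order-2 divided differences are all -6 (nonzero) and every higher order vanishes, so the data lies on a polynomial of degree exactly 2.

2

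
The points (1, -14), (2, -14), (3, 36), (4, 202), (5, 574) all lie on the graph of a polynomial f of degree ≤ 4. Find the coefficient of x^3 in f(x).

Write f(x) = ax^4 + bx^3 + cx^2 + dx + e. Substituting each data point gives a linear system:
  a + b + c + d + e = -14
  16a + 8b + 4c + 2d + e = -14
  81a + 27b + 9c + 3d + e = 36
  256a + 64b + 16c + 4d + e = 202
  625a + 125b + 25c + 5d + e = 574
Solving the system yields a = 1, b = 1, c = -6, d = -4, e = -6.
So f(x) = x⁴ + x³ - 6x² - 4x - 6.
The coefficient of x^3 is 1.

1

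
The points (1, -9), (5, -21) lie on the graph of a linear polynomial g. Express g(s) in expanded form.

g(s) = -3s - 6

Write g(s) = as + b. Substituting each data point gives a linear system:
  a + b = -9
  5a + b = -21
Solving the system yields a = -3, b = -6.
So g(s) = -3s - 6.
Check: g(5) = -21. ✓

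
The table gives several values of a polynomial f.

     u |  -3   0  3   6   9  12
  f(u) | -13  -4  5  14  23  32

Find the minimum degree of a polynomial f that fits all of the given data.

1

Forward differences of the values at u = -3, 0, 3, 6, 9, 12:
  f  : -13  -4  5  14  23  32
  Δ  : 9  9  9  9  9
  Δ^2: 0  0  0  0
  Δ^3: 0  0  0
  Δ^4: 0  0
  Δ^5: 0
The first differences are constant (9) and nonzero, while all higher differences vanish, so the minimal degree is 1.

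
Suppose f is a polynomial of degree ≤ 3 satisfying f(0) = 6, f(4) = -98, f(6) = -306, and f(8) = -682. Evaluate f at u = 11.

-1666

Write f(u) = au^3 + bu^2 + cu + d. Substituting each data point gives a linear system:
  d = 6
  64a + 16b + 4c + d = -98
  216a + 36b + 6c + d = -306
  512a + 64b + 8c + d = -682
Solving the system yields a = -1, b = -3, c = 2, d = 6.
So f(u) = -u³ - 3u² + 2u + 6.
Then f(11) = -1666.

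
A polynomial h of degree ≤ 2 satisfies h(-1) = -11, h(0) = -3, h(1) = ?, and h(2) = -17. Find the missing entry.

The 3 known points determine the degree-2 polynomial uniquely.
Write h(t) = at^2 + bt + c. Substituting each data point gives a linear system:
  a - b + c = -11
  c = -3
  4a + 2b + c = -17
Solving the system yields a = -5, b = 3, c = -3.
So h(t) = -5t² + 3t - 3.
Then h(1) = -5.

-5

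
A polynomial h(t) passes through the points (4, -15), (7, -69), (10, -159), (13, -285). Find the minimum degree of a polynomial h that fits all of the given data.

2

Forward differences of the values at t = 4, 7, 10, 13:
  h  : -15  -69  -159  -285
  Δ  : -54  -90  -126
  Δ^2: -36  -36
  Δ^3: 0
The second differences are constant (-36) and nonzero, while all higher differences vanish, so the minimal degree is 2.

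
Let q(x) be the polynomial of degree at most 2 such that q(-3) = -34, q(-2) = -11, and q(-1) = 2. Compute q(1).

-2

Using the Lagrange interpolation formula with nodes -3, -2, -1:
  L_0(x) = (x + 2)(x + 1) / 2
  L_1(x) = (x + 3)(x + 1) / -1
  L_2(x) = (x + 3)(x + 2) / 2
Then q(x) = -34·L_0(x) - 11·L_1(x) + 2·L_2(x).
Expanding and collecting terms gives q(x) = -5x² - 2x + 5.
Evaluating at x = 1: q(1) = -2.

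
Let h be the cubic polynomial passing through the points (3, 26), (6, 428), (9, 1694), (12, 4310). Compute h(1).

-2

Write h(n) = an^3 + bn^2 + cn + d. Substituting each data point gives a linear system:
  27a + 9b + 3c + d = 26
  216a + 36b + 6c + d = 428
  729a + 81b + 9c + d = 1694
  1728a + 144b + 12c + d = 4310
Solving the system yields a = 3, b = -6, c = -1, d = 2.
So h(n) = 3n³ - 6n² - n + 2.
Then h(1) = -2.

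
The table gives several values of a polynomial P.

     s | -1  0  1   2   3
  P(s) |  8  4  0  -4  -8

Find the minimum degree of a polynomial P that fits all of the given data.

Forward differences of the values at s = -1, 0, 1, 2, 3:
  P  : 8  4  0  -4  -8
  Δ  : -4  -4  -4  -4
  Δ^2: 0  0  0
  Δ^3: 0  0
  Δ^4: 0
The first differences are constant (-4) and nonzero, while all higher differences vanish, so the minimal degree is 1.

1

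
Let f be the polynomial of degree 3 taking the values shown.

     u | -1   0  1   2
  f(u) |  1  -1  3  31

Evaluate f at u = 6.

743

Write f(u) = au^3 + bu^2 + cu + d. Substituting each data point gives a linear system:
  -a + b - c + d = 1
  d = -1
  a + b + c + d = 3
  8a + 4b + 2c + d = 31
Solving the system yields a = 3, b = 3, c = -2, d = -1.
So f(u) = 3u^3 + 3u^2 - 2u - 1.
Then f(6) = 743.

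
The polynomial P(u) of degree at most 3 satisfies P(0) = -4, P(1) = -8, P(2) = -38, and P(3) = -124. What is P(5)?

Forward differences of the values at u = 0, 1, 2, 3:
  P  : -4  -8  -38  -124
  Δ  : -4  -30  -86
  Δ^2: -26  -56
  Δ^3: -30
The third differences are constant, confirming degree 3.
Interpolating (Newton forward form) and evaluating at u = 5 gives P(5) = -584.

-584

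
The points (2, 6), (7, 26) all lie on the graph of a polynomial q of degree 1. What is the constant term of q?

Write q(x) = ax + b. Substituting each data point gives a linear system:
  2a + b = 6
  7a + b = 26
Solving the system yields a = 4, b = -2.
So q(x) = 4x - 2.
The constant term is -2.

-2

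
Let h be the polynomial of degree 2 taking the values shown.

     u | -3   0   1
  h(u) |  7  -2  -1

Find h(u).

Write h(u) = au^2 + bu + c. Substituting each data point gives a linear system:
  9a - 3b + c = 7
  c = -2
  a + b + c = -1
Solving the system yields a = 1, b = 0, c = -2.
So h(u) = u^2 - 2.
Check: h(1) = -1. ✓

h(u) = u^2 - 2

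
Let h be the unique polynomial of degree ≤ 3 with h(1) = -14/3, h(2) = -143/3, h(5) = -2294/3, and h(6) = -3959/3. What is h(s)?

h(s) = -6s^3 - s^2 + 2s + 1/3

Write h(s) = as^3 + bs^2 + cs + d. Substituting each data point gives a linear system:
  a + b + c + d = -14/3
  8a + 4b + 2c + d = -143/3
  125a + 25b + 5c + d = -2294/3
  216a + 36b + 6c + d = -3959/3
Solving the system yields a = -6, b = -1, c = 2, d = 1/3.
So h(s) = -6s^3 - s^2 + 2s + 1/3.
Check: h(5) = -2294/3. ✓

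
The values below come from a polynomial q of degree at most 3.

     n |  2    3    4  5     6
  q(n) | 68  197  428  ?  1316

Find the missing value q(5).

The 4 known points determine the degree-3 polynomial uniquely.
Write q(n) = an^3 + bn^2 + cn + d. Substituting each data point gives a linear system:
  8a + 4b + 2c + d = 68
  27a + 9b + 3c + d = 197
  64a + 16b + 4c + d = 428
  216a + 36b + 6c + d = 1316
Solving the system yields a = 5, b = 6, c = 4, d = -4.
So q(n) = 5n^3 + 6n^2 + 4n - 4.
Then q(5) = 791.

791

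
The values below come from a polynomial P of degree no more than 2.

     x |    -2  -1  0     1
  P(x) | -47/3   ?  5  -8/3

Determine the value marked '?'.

2/3

The 3 known points determine the degree-2 polynomial uniquely.
Write P(x) = ax^2 + bx + c. Substituting each data point gives a linear system:
  4a - 2b + c = -47/3
  c = 5
  a + b + c = -8/3
Solving the system yields a = -6, b = -5/3, c = 5.
So P(x) = -6x^2 - (5/3)x + 5.
Then P(-1) = 2/3.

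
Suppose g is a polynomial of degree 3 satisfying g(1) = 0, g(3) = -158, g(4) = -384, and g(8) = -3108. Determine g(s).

Using the Lagrange interpolation formula with nodes 1, 3, 4, 8:
  L_0(s) = (s - 3)(s - 4)(s - 8) / -42
  L_1(s) = (s - 1)(s - 4)(s - 8) / 10
  L_2(s) = (s - 1)(s - 3)(s - 8) / -12
  L_3(s) = (s - 1)(s - 3)(s - 4) / 140
Then g(s) = 0·L_0(s) - 158·L_1(s) - 384·L_2(s) - 3108·L_3(s).
Expanding and collecting terms gives g(s) = -6s^3 - s^2 + 3s + 4.
Check: g(3) = -158. ✓

g(s) = -6s^3 - s^2 + 3s + 4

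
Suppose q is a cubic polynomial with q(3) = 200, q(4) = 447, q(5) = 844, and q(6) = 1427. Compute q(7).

Write q(n) = an^3 + bn^2 + cn + d. Substituting each data point gives a linear system:
  27a + 9b + 3c + d = 200
  64a + 16b + 4c + d = 447
  125a + 25b + 5c + d = 844
  216a + 36b + 6c + d = 1427
Solving the system yields a = 6, b = 3, c = 4, d = -1.
So q(n) = 6n³ + 3n² + 4n - 1.
Then q(7) = 2232.

2232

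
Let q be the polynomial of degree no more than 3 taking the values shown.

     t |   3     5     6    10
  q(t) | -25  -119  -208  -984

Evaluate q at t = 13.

Using the Lagrange interpolation formula with nodes 3, 5, 6, 10:
  L_0(t) = (t - 5)(t - 6)(t - 10) / -42
  L_1(t) = (t - 3)(t - 6)(t - 10) / 10
  L_2(t) = (t - 3)(t - 5)(t - 10) / -12
  L_3(t) = (t - 3)(t - 5)(t - 6) / 140
Then q(t) = -25·L_0(t) - 119·L_1(t) - 208·L_2(t) - 984·L_3(t).
Expanding and collecting terms gives q(t) = -t^3 + 2t - 4.
Evaluating at t = 13: q(13) = -2175.

-2175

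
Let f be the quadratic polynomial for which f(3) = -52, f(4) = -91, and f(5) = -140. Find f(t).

f(t) = -5t^2 - 4t + 5

Using the Lagrange interpolation formula with nodes 3, 4, 5:
  L_0(t) = (t - 4)(t - 5) / 2
  L_1(t) = (t - 3)(t - 5) / -1
  L_2(t) = (t - 3)(t - 4) / 2
Then f(t) = -52·L_0(t) - 91·L_1(t) - 140·L_2(t).
Expanding and collecting terms gives f(t) = -5t² - 4t + 5.
Check: f(4) = -91. ✓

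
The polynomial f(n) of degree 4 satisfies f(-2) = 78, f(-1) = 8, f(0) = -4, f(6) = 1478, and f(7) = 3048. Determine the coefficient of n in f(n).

-5

Write f(n) = an^4 + bn^3 + cn^2 + dn + e. Substituting each data point gives a linear system:
  16a - 8b + 4c - 2d + e = 78
  a - b + c - d + e = 8
  e = -4
  1296a + 216b + 36c + 6d + e = 1478
  2401a + 343b + 49c + 7d + e = 3048
Solving the system yields a = 2, b = -5, c = 0, d = -5, e = -4.
So f(n) = 2n^4 - 5n^3 - 5n - 4.
The coefficient of n is -5.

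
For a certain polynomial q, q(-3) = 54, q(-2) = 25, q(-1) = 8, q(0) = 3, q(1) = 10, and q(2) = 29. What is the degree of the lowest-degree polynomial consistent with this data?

Forward differences of the values at x = -3, -2, -1, 0, 1, 2:
  q  : 54  25  8  3  10  29
  Δ  : -29  -17  -5  7  19
  Δ^2: 12  12  12  12
  Δ^3: 0  0  0
  Δ^4: 0  0
  Δ^5: 0
The second differences are constant (12) and nonzero, while all higher differences vanish, so the minimal degree is 2.

2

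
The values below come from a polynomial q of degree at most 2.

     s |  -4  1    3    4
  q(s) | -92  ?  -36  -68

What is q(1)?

The 3 known points determine the degree-2 polynomial uniquely.
Write q(s) = as^2 + bs + c. Substituting each data point gives a linear system:
  16a - 4b + c = -92
  9a + 3b + c = -36
  16a + 4b + c = -68
Solving the system yields a = -5, b = 3, c = 0.
So q(s) = -5s^2 + 3s.
Then q(1) = -2.

-2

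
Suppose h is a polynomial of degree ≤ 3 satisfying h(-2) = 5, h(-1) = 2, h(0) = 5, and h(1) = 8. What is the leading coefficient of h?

-1

Write h(n) = an^3 + bn^2 + cn + d. Substituting each data point gives a linear system:
  -8a + 4b - 2c + d = 5
  -a + b - c + d = 2
  d = 5
  a + b + c + d = 8
Solving the system yields a = -1, b = 0, c = 4, d = 5.
So h(n) = -n³ + 4n + 5.
The leading coefficient is -1.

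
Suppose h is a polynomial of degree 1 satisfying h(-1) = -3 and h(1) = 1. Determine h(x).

h(x) = 2x - 1

Write h(x) = ax + b. Substituting each data point gives a linear system:
  -a + b = -3
  a + b = 1
Solving the system yields a = 2, b = -1.
So h(x) = 2x - 1.
Check: h(1) = 1. ✓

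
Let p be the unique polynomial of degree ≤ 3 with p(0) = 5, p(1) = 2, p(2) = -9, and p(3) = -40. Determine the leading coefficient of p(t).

Write p(t) = at^3 + bt^2 + ct + d. Substituting each data point gives a linear system:
  d = 5
  a + b + c + d = 2
  8a + 4b + 2c + d = -9
  27a + 9b + 3c + d = -40
Solving the system yields a = -2, b = 2, c = -3, d = 5.
So p(t) = -2t^3 + 2t^2 - 3t + 5.
The leading coefficient is -2.

-2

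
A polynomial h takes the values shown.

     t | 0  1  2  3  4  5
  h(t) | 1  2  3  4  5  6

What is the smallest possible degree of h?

1

Forward differences of the values at t = 0, 1, 2, 3, 4, 5:
  h  : 1  2  3  4  5  6
  Δ  : 1  1  1  1  1
  Δ^2: 0  0  0  0
  Δ^3: 0  0  0
  Δ^4: 0  0
  Δ^5: 0
The first differences are constant (1) and nonzero, while all higher differences vanish, so the minimal degree is 1.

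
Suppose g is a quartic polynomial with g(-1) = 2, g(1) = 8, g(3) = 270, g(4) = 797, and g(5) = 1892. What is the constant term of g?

-3

Write g(x) = ax^4 + bx^3 + cx^2 + dx + e. Substituting each data point gives a linear system:
  a - b + c - d + e = 2
  a + b + c + d + e = 8
  81a + 27b + 9c + 3d + e = 270
  256a + 64b + 16c + 4d + e = 797
  625a + 125b + 25c + 5d + e = 1892
Solving the system yields a = 3, b = -1, c = 5, d = 4, e = -3.
So g(x) = 3x^4 - x^3 + 5x^2 + 4x - 3.
The constant term is -3.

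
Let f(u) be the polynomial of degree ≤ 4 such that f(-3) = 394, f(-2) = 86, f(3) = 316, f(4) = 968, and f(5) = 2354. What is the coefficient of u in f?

Write f(u) = au^4 + bu^3 + cu^2 + du + e. Substituting each data point gives a linear system:
  81a - 27b + 9c - 3d + e = 394
  16a - 8b + 4c - 2d + e = 86
  81a + 27b + 9c + 3d + e = 316
  256a + 64b + 16c + 4d + e = 968
  625a + 125b + 25c + 5d + e = 2354
Solving the system yields a = 4, b = -2, c = 3, d = 5, e = 4.
So f(u) = 4u^4 - 2u^3 + 3u^2 + 5u + 4.
The coefficient of u is 5.

5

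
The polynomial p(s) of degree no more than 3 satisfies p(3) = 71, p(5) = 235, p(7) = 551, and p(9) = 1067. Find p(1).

11

Write p(s) = as^3 + bs^2 + cs + d. Substituting each data point gives a linear system:
  27a + 9b + 3c + d = 71
  125a + 25b + 5c + d = 235
  343a + 49b + 7c + d = 551
  729a + 81b + 9c + d = 1067
Solving the system yields a = 1, b = 4, c = 1, d = 5.
So p(s) = s³ + 4s² + s + 5.
Then p(1) = 11.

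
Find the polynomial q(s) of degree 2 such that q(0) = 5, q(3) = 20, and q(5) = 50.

q(s) = 2s^2 - s + 5

Write q(s) = as^2 + bs + c. Substituting each data point gives a linear system:
  c = 5
  9a + 3b + c = 20
  25a + 5b + c = 50
Solving the system yields a = 2, b = -1, c = 5.
So q(s) = 2s^2 - s + 5.
Check: q(0) = 5. ✓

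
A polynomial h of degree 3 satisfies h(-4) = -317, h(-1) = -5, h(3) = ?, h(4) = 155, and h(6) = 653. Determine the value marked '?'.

47

The 4 known points determine the degree-3 polynomial uniquely.
Write h(s) = as^3 + bs^2 + cs + d. Substituting each data point gives a linear system:
  -64a + 16b - 4c + d = -317
  -a + b - c + d = -5
  64a + 16b + 4c + d = 155
  216a + 36b + 6c + d = 653
Solving the system yields a = 4, b = -5, c = -5, d = -1.
So h(s) = 4s³ - 5s² - 5s - 1.
Then h(3) = 47.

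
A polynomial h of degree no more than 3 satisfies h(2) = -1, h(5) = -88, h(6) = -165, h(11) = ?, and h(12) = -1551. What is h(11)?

The 4 known points determine the degree-3 polynomial uniquely.
Write h(t) = at^3 + bt^2 + ct + d. Substituting each data point gives a linear system:
  8a + 4b + 2c + d = -1
  125a + 25b + 5c + d = -88
  216a + 36b + 6c + d = -165
  1728a + 144b + 12c + d = -1551
Solving the system yields a = -1, b = 1, c = 3, d = -3.
So h(t) = -t³ + t² + 3t - 3.
Then h(11) = -1180.

-1180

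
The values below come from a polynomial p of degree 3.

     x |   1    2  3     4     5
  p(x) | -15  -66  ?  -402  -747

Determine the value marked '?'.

On equispaced nodes a degree-3 polynomial has vanishing fourth forward difference, so
  p(1) - 4·p(2) + 6·p(3) - 4·p(4) + p(5) = 0.
Substituting the known values and solving for p(3):
  6·p(3) = -1110
  p(3) = -185.

-185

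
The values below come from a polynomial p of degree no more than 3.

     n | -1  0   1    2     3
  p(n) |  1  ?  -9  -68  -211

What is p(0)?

2

On equispaced nodes a degree-3 polynomial has vanishing fourth forward difference, so
  p(-1) - 4·p(0) + 6·p(1) - 4·p(2) + p(3) = 0.
Substituting the known values and solving for p(0):
  -4·p(0) = -8
  p(0) = 2.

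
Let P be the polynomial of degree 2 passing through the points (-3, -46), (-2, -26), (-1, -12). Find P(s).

Using the Lagrange interpolation formula with nodes -3, -2, -1:
  L_0(s) = (s + 2)(s + 1) / 2
  L_1(s) = (s + 3)(s + 1) / -1
  L_2(s) = (s + 3)(s + 2) / 2
Then P(s) = -46·L_0(s) - 26·L_1(s) - 12·L_2(s).
Expanding and collecting terms gives P(s) = -3s² + 5s - 4.
Check: P(-3) = -46. ✓

P(s) = -3s^2 + 5s - 4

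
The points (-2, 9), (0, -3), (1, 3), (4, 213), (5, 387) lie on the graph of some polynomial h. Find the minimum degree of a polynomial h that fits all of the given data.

Divided differences on the nodes -2, 0, 1, 4, 5:
  order 0: 9  -3  3  213  387
  order 1: -6  6  70  174
  order 2: 4  16  26
  order 3: 2  2
  order 4: 0
The order-3 divided differences are all 2 (nonzero) and every higher order vanishes, so the data lies on a polynomial of degree exactly 3.

3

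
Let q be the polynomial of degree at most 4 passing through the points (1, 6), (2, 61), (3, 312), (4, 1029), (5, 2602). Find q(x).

Write q(x) = ax^4 + bx^3 + cx^2 + dx + e. Substituting each data point gives a linear system:
  a + b + c + d + e = 6
  16a + 8b + 4c + 2d + e = 61
  81a + 27b + 9c + 3d + e = 312
  256a + 64b + 16c + 4d + e = 1029
  625a + 125b + 25c + 5d + e = 2602
Solving the system yields a = 5, b = -5, c = 3, d = 6, e = -3.
So q(x) = 5x⁴ - 5x³ + 3x² + 6x - 3.
Check: q(4) = 1029. ✓

q(x) = 5x^4 - 5x^3 + 3x^2 + 6x - 3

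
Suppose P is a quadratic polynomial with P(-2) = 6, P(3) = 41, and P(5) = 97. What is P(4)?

Write P(s) = as^2 + bs + c. Substituting each data point gives a linear system:
  4a - 2b + c = 6
  9a + 3b + c = 41
  25a + 5b + c = 97
Solving the system yields a = 3, b = 4, c = 2.
So P(s) = 3s² + 4s + 2.
Then P(4) = 66.

66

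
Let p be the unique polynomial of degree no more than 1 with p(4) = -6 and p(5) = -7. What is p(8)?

-10

Using the Lagrange interpolation formula with nodes 4, 5:
  L_0(t) = (t - 5) / -1
  L_1(t) = (t - 4) / 1
Then p(t) = -6·L_0(t) - 7·L_1(t).
Expanding and collecting terms gives p(t) = -t - 2.
Evaluating at t = 8: p(8) = -10.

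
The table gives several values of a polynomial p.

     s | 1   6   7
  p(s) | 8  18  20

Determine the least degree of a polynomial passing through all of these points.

1

Divided differences on the nodes 1, 6, 7:
  order 0: 8  18  20
  order 1: 2  2
  order 2: 0
The order-1 divided differences are all 2 (nonzero) and every higher order vanishes, so the data lies on a polynomial of degree exactly 1.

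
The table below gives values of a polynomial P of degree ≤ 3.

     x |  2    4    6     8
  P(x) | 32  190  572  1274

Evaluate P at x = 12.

Using the Lagrange interpolation formula with nodes 2, 4, 6, 8:
  L_0(x) = (x - 4)(x - 6)(x - 8) / -48
  L_1(x) = (x - 2)(x - 6)(x - 8) / 16
  L_2(x) = (x - 2)(x - 4)(x - 8) / -16
  L_3(x) = (x - 2)(x - 4)(x - 6) / 48
Then P(x) = 32·L_0(x) + 190·L_1(x) + 572·L_2(x) + 1274·L_3(x).
Expanding and collecting terms gives P(x) = 2x³ + 4x² - x + 2.
Evaluating at x = 12: P(12) = 4022.

4022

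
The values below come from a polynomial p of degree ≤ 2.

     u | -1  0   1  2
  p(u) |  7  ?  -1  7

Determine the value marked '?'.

-1

The 3 known points determine the degree-2 polynomial uniquely.
Write p(u) = au^2 + bu + c. Substituting each data point gives a linear system:
  a - b + c = 7
  a + b + c = -1
  4a + 2b + c = 7
Solving the system yields a = 4, b = -4, c = -1.
So p(u) = 4u^2 - 4u - 1.
Then p(0) = -1.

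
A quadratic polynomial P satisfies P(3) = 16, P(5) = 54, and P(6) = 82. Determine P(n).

Write P(n) = an^2 + bn + c. Substituting each data point gives a linear system:
  9a + 3b + c = 16
  25a + 5b + c = 54
  36a + 6b + c = 82
Solving the system yields a = 3, b = -5, c = 4.
So P(n) = 3n^2 - 5n + 4.
Check: P(3) = 16. ✓

P(n) = 3n^2 - 5n + 4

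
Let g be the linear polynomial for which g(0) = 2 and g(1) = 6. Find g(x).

Write g(x) = ax + b. Substituting each data point gives a linear system:
  b = 2
  a + b = 6
Solving the system yields a = 4, b = 2.
So g(x) = 4x + 2.
Check: g(0) = 2. ✓

g(x) = 4x + 2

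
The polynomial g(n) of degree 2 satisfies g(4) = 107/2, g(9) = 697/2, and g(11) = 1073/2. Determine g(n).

g(n) = 5n^2 - 6n - 5/2

Using the Lagrange interpolation formula with nodes 4, 9, 11:
  L_0(n) = (n - 9)(n - 11) / 35
  L_1(n) = (n - 4)(n - 11) / -10
  L_2(n) = (n - 4)(n - 9) / 14
Then g(n) = 107/2·L_0(n) + 697/2·L_1(n) + 1073/2·L_2(n).
Expanding and collecting terms gives g(n) = 5n^2 - 6n - 5/2.
Check: g(4) = 107/2. ✓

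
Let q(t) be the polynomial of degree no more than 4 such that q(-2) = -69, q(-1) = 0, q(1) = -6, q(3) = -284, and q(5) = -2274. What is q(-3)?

-362

Using the Lagrange interpolation formula with nodes -2, -1, 1, 3, 5:
  L_0(t) = (t + 1)(t - 1)(t - 3)(t - 5) / 105
  L_1(t) = (t + 2)(t - 1)(t - 3)(t - 5) / -48
  L_2(t) = (t + 2)(t + 1)(t - 3)(t - 5) / 48
  L_3(t) = (t + 2)(t + 1)(t - 1)(t - 5) / -80
  L_4(t) = (t + 2)(t + 1)(t - 1)(t - 3) / 336
Then q(t) = -69·L_0(t) + 0·L_1(t) - 6·L_2(t) - 284·L_3(t) - 2274·L_4(t).
Expanding and collecting terms gives q(t) = -4t^4 + 2t^3 - 5t + 1.
Evaluating at t = -3: q(-3) = -362.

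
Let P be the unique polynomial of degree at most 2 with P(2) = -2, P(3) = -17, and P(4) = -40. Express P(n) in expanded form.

P(n) = -4n^2 + 5n + 4

Using the Lagrange interpolation formula with nodes 2, 3, 4:
  L_0(n) = (n - 3)(n - 4) / 2
  L_1(n) = (n - 2)(n - 4) / -1
  L_2(n) = (n - 2)(n - 3) / 2
Then P(n) = -2·L_0(n) - 17·L_1(n) - 40·L_2(n).
Expanding and collecting terms gives P(n) = -4n^2 + 5n + 4.
Check: P(3) = -17. ✓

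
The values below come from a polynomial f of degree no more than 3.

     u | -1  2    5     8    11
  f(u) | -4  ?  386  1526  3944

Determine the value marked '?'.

38

On equispaced nodes a degree-3 polynomial has vanishing fourth forward difference, so
  f(-1) - 4·f(2) + 6·f(5) - 4·f(8) + f(11) = 0.
Substituting the known values and solving for f(2):
  -4·f(2) = -152
  f(2) = 38.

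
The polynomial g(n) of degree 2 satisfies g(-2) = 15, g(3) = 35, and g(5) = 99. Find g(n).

g(n) = 4n^2 - 1

Write g(n) = an^2 + bn + c. Substituting each data point gives a linear system:
  4a - 2b + c = 15
  9a + 3b + c = 35
  25a + 5b + c = 99
Solving the system yields a = 4, b = 0, c = -1.
So g(n) = 4n^2 - 1.
Check: g(5) = 99. ✓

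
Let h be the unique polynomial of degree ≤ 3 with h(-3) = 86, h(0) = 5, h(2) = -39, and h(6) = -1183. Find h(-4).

Write h(x) = ax^3 + bx^2 + cx + d. Substituting each data point gives a linear system:
  -27a + 9b - 3c + d = 86
  d = 5
  8a + 4b + 2c + d = -39
  216a + 36b + 6c + d = -1183
Solving the system yields a = -5, b = -4, c = 6, d = 5.
So h(x) = -5x^3 - 4x^2 + 6x + 5.
Then h(-4) = 237.

237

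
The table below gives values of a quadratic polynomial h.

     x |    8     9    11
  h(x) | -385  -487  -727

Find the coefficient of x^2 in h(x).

Write h(x) = ax^2 + bx + c. Substituting each data point gives a linear system:
  64a + 8b + c = -385
  81a + 9b + c = -487
  121a + 11b + c = -727
Solving the system yields a = -6, b = 0, c = -1.
So h(x) = -6x^2 - 1.
The leading coefficient is -6.

-6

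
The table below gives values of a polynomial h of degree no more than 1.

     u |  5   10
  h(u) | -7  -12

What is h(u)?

Write h(u) = au + b. Substituting each data point gives a linear system:
  5a + b = -7
  10a + b = -12
Solving the system yields a = -1, b = -2.
So h(u) = -u - 2.
Check: h(5) = -7. ✓

h(u) = -u - 2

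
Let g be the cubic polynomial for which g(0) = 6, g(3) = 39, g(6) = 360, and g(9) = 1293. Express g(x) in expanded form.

g(x) = 2x^3 - 2x^2 - x + 6

Using the Lagrange interpolation formula with nodes 0, 3, 6, 9:
  L_0(x) = (x - 3)(x - 6)(x - 9) / -162
  L_1(x) = x(x - 6)(x - 9) / 54
  L_2(x) = x(x - 3)(x - 9) / -54
  L_3(x) = x(x - 3)(x - 6) / 162
Then g(x) = 6·L_0(x) + 39·L_1(x) + 360·L_2(x) + 1293·L_3(x).
Expanding and collecting terms gives g(x) = 2x³ - 2x² - x + 6.
Check: g(9) = 1293. ✓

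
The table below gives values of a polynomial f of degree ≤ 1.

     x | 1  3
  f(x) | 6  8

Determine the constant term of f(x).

Write f(x) = ax + b. Substituting each data point gives a linear system:
  a + b = 6
  3a + b = 8
Solving the system yields a = 1, b = 5.
So f(x) = x + 5.
The constant term is 5.

5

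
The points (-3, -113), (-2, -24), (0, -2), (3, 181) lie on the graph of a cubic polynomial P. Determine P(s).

P(s) = 6s^3 + 4s^2 - 5s - 2

Write P(s) = as^3 + bs^2 + cs + d. Substituting each data point gives a linear system:
  -27a + 9b - 3c + d = -113
  -8a + 4b - 2c + d = -24
  d = -2
  27a + 9b + 3c + d = 181
Solving the system yields a = 6, b = 4, c = -5, d = -2.
So P(s) = 6s^3 + 4s^2 - 5s - 2.
Check: P(3) = 181. ✓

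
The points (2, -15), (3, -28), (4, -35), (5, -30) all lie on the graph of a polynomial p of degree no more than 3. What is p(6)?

Using the Lagrange interpolation formula with nodes 2, 3, 4, 5:
  L_0(n) = (n - 3)(n - 4)(n - 5) / -6
  L_1(n) = (n - 2)(n - 4)(n - 5) / 2
  L_2(n) = (n - 2)(n - 3)(n - 5) / -2
  L_3(n) = (n - 2)(n - 3)(n - 4) / 6
Then p(n) = -15·L_0(n) - 28·L_1(n) - 35·L_2(n) - 30·L_3(n).
Expanding and collecting terms gives p(n) = n^3 - 6n^2 - 2n + 5.
Evaluating at n = 6: p(6) = -7.

-7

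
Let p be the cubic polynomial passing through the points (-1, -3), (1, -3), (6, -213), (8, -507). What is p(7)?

Using the Lagrange interpolation formula with nodes -1, 1, 6, 8:
  L_0(x) = (x - 1)(x - 6)(x - 8) / -126
  L_1(x) = (x + 1)(x - 6)(x - 8) / 70
  L_2(x) = (x + 1)(x - 1)(x - 8) / -70
  L_3(x) = (x + 1)(x - 1)(x - 6) / 126
Then p(x) = -3·L_0(x) - 3·L_1(x) - 213·L_2(x) - 507·L_3(x).
Expanding and collecting terms gives p(x) = -x^3 + x - 3.
Evaluating at x = 7: p(7) = -339.

-339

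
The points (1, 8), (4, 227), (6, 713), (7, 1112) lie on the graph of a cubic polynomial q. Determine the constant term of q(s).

Write q(s) = as^3 + bs^2 + cs + d. Substituting each data point gives a linear system:
  a + b + c + d = 8
  64a + 16b + 4c + d = 227
  216a + 36b + 6c + d = 713
  343a + 49b + 7c + d = 1112
Solving the system yields a = 3, b = 1, c = 5, d = -1.
So q(s) = 3s^3 + s^2 + 5s - 1.
The constant term is -1.

-1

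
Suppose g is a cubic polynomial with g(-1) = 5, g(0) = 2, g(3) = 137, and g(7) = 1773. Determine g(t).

Using the Lagrange interpolation formula with nodes -1, 0, 3, 7:
  L_0(t) = t(t - 3)(t - 7) / -32
  L_1(t) = (t + 1)(t - 3)(t - 7) / 21
  L_2(t) = (t + 1)t(t - 7) / -48
  L_3(t) = (t + 1)t(t - 3) / 224
Then g(t) = 5·L_0(t) + 2·L_1(t) + 137·L_2(t) + 1773·L_3(t).
Expanding and collecting terms gives g(t) = 5t³ + 2t² - 6t + 2.
Check: g(3) = 137. ✓

g(t) = 5t^3 + 2t^2 - 6t + 2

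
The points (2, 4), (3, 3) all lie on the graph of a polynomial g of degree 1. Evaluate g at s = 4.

2

Using the Lagrange interpolation formula with nodes 2, 3:
  L_0(s) = (s - 3) / -1
  L_1(s) = (s - 2) / 1
Then g(s) = 4·L_0(s) + 3·L_1(s).
Expanding and collecting terms gives g(s) = -s + 6.
Evaluating at s = 4: g(4) = 2.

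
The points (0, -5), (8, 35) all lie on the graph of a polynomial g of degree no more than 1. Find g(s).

Using the Lagrange interpolation formula with nodes 0, 8:
  L_0(s) = (s - 8) / -8
  L_1(s) = s / 8
Then g(s) = -5·L_0(s) + 35·L_1(s).
Expanding and collecting terms gives g(s) = 5s - 5.
Check: g(0) = -5. ✓

g(s) = 5s - 5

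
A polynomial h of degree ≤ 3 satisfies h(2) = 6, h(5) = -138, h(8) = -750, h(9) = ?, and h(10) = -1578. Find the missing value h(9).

-1114

The 4 known points determine the degree-3 polynomial uniquely.
Write h(x) = ax^3 + bx^2 + cx + d. Substituting each data point gives a linear system:
  8a + 4b + 2c + d = 6
  125a + 25b + 5c + d = -138
  512a + 64b + 8c + d = -750
  1000a + 100b + 10c + d = -1578
Solving the system yields a = -2, b = 4, c = 2, d = 2.
So h(x) = -2x³ + 4x² + 2x + 2.
Then h(9) = -1114.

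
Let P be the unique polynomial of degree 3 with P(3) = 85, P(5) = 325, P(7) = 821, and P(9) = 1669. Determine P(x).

Write P(x) = ax^3 + bx^2 + cx + d. Substituting each data point gives a linear system:
  27a + 9b + 3c + d = 85
  125a + 25b + 5c + d = 325
  343a + 49b + 7c + d = 821
  729a + 81b + 9c + d = 1669
Solving the system yields a = 2, b = 2, c = 6, d = -5.
So P(x) = 2x^3 + 2x^2 + 6x - 5.
Check: P(9) = 1669. ✓

P(x) = 2x^3 + 2x^2 + 6x - 5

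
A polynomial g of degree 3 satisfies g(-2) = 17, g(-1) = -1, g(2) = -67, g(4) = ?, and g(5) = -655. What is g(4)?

The 4 known points determine the degree-3 polynomial uniquely.
Write g(s) = as^3 + bs^2 + cs + d. Substituting each data point gives a linear system:
  -8a + 4b - 2c + d = 17
  -a + b - c + d = -1
  8a + 4b + 2c + d = -67
  125a + 25b + 5c + d = -655
Solving the system yields a = -4, b = -5, c = -5, d = -5.
So g(s) = -4s^3 - 5s^2 - 5s - 5.
Then g(4) = -361.

-361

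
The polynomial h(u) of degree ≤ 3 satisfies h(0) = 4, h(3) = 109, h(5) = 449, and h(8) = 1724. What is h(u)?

Write h(u) = au^3 + bu^2 + cu + d. Substituting each data point gives a linear system:
  d = 4
  27a + 9b + 3c + d = 109
  125a + 25b + 5c + d = 449
  512a + 64b + 8c + d = 1724
Solving the system yields a = 3, b = 3, c = -1, d = 4.
So h(u) = 3u^3 + 3u^2 - u + 4.
Check: h(3) = 109. ✓

h(u) = 3u^3 + 3u^2 - u + 4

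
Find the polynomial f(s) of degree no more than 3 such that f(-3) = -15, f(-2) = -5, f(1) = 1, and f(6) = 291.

Write f(s) = as^3 + bs^2 + cs + d. Substituting each data point gives a linear system:
  -27a + 9b - 3c + d = -15
  -8a + 4b - 2c + d = -5
  a + b + c + d = 1
  216a + 36b + 6c + d = 291
Solving the system yields a = 1, b = 2, c = 1, d = -3.
So f(s) = s³ + 2s² + s - 3.
Check: f(6) = 291. ✓

f(s) = s^3 + 2s^2 + s - 3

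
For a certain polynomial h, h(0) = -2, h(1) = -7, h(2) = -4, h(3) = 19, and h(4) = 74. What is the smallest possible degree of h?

3

Forward differences of the values at s = 0, 1, 2, 3, 4:
  h  : -2  -7  -4  19  74
  Δ  : -5  3  23  55
  Δ^2: 8  20  32
  Δ^3: 12  12
  Δ^4: 0
The third differences are constant (12) and nonzero, while all higher differences vanish, so the minimal degree is 3.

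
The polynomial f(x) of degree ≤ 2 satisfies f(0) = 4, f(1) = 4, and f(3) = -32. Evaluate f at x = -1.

Using the Lagrange interpolation formula with nodes 0, 1, 3:
  L_0(x) = (x - 1)(x - 3) / 3
  L_1(x) = x(x - 3) / -2
  L_2(x) = x(x - 1) / 6
Then f(x) = 4·L_0(x) + 4·L_1(x) - 32·L_2(x).
Expanding and collecting terms gives f(x) = -6x^2 + 6x + 4.
Evaluating at x = -1: f(-1) = -8.

-8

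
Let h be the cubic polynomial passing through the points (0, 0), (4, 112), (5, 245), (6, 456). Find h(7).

763

Using the Lagrange interpolation formula with nodes 0, 4, 5, 6:
  L_0(s) = (s - 4)(s - 5)(s - 6) / -120
  L_1(s) = s(s - 5)(s - 6) / 8
  L_2(s) = s(s - 4)(s - 6) / -5
  L_3(s) = s(s - 4)(s - 5) / 12
Then h(s) = 0·L_0(s) + 112·L_1(s) + 245·L_2(s) + 456·L_3(s).
Expanding and collecting terms gives h(s) = 3s^3 - 6s^2 + 4s.
Evaluating at s = 7: h(7) = 763.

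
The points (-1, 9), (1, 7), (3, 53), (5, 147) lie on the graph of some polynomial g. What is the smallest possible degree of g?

Forward differences of the values at u = -1, 1, 3, 5:
  g  : 9  7  53  147
  Δ  : -2  46  94
  Δ^2: 48  48
  Δ^3: 0
The second differences are constant (48) and nonzero, while all higher differences vanish, so the minimal degree is 2.

2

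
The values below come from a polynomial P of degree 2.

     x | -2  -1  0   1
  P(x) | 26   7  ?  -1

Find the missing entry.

The 3 known points determine the degree-2 polynomial uniquely.
Write P(x) = ax^2 + bx + c. Substituting each data point gives a linear system:
  4a - 2b + c = 26
  a - b + c = 7
  a + b + c = -1
Solving the system yields a = 5, b = -4, c = -2.
So P(x) = 5x^2 - 4x - 2.
Then P(0) = -2.

-2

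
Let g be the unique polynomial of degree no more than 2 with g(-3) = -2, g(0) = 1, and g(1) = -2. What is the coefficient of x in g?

Write g(x) = ax^2 + bx + c. Substituting each data point gives a linear system:
  9a - 3b + c = -2
  c = 1
  a + b + c = -2
Solving the system yields a = -1, b = -2, c = 1.
So g(x) = -x² - 2x + 1.
The coefficient of x is -2.

-2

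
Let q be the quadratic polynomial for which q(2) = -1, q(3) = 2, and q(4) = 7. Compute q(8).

47

Write q(u) = au^2 + bu + c. Substituting each data point gives a linear system:
  4a + 2b + c = -1
  9a + 3b + c = 2
  16a + 4b + c = 7
Solving the system yields a = 1, b = -2, c = -1.
So q(u) = u^2 - 2u - 1.
Then q(8) = 47.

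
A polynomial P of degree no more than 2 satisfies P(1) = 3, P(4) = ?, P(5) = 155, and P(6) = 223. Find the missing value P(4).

99

The 3 known points determine the degree-2 polynomial uniquely.
Write P(t) = at^2 + bt + c. Substituting each data point gives a linear system:
  a + b + c = 3
  25a + 5b + c = 155
  36a + 6b + c = 223
Solving the system yields a = 6, b = 2, c = -5.
So P(t) = 6t^2 + 2t - 5.
Then P(4) = 99.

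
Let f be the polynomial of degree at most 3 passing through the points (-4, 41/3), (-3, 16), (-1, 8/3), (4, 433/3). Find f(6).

397

Using the Lagrange interpolation formula with nodes -4, -3, -1, 4:
  L_0(s) = (s + 3)(s + 1)(s - 4) / -24
  L_1(s) = (s + 4)(s + 1)(s - 4) / 14
  L_2(s) = (s + 4)(s + 3)(s - 4) / -30
  L_3(s) = (s + 4)(s + 3)(s + 1) / 280
Then f(s) = 41/3·L_0(s) + 16·L_1(s) + 8/3·L_2(s) + 433/3·L_3(s).
Expanding and collecting terms gives f(s) = s^3 + 5s^2 + (1/3)s - 1.
Evaluating at s = 6: f(6) = 397.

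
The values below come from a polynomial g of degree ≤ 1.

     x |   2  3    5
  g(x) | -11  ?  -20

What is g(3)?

The 2 known points determine the degree-1 polynomial uniquely.
Write g(x) = ax + b. Substituting each data point gives a linear system:
  2a + b = -11
  5a + b = -20
Solving the system yields a = -3, b = -5.
So g(x) = -3x - 5.
Then g(3) = -14.

-14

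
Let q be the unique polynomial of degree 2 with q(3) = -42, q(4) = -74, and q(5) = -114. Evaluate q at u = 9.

Using the Lagrange interpolation formula with nodes 3, 4, 5:
  L_0(u) = (u - 4)(u - 5) / 2
  L_1(u) = (u - 3)(u - 5) / -1
  L_2(u) = (u - 3)(u - 4) / 2
Then q(u) = -42·L_0(u) - 74·L_1(u) - 114·L_2(u).
Expanding and collecting terms gives q(u) = -4u² - 4u + 6.
Evaluating at u = 9: q(9) = -354.

-354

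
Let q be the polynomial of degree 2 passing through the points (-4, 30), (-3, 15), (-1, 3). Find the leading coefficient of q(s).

Write q(s) = as^2 + bs + c. Substituting each data point gives a linear system:
  16a - 4b + c = 30
  9a - 3b + c = 15
  a - b + c = 3
Solving the system yields a = 3, b = 6, c = 6.
So q(s) = 3s^2 + 6s + 6.
The leading coefficient is 3.

3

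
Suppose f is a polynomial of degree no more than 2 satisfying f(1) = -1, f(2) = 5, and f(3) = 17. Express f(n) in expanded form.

Using the Lagrange interpolation formula with nodes 1, 2, 3:
  L_0(n) = (n - 2)(n - 3) / 2
  L_1(n) = (n - 1)(n - 3) / -1
  L_2(n) = (n - 1)(n - 2) / 2
Then f(n) = -1·L_0(n) + 5·L_1(n) + 17·L_2(n).
Expanding and collecting terms gives f(n) = 3n² - 3n - 1.
Check: f(1) = -1. ✓

f(n) = 3n^2 - 3n - 1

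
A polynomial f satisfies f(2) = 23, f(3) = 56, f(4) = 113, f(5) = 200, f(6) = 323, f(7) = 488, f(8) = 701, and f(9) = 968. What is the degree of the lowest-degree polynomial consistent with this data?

Forward differences of the values at t = 2, 3, 4, 5, 6, 7, 8, 9:
  f  : 23  56  113  200  323  488  701  968
  Δ  : 33  57  87  123  165  213  267
  Δ^2: 24  30  36  42  48  54
  Δ^3: 6  6  6  6  6
  Δ^4: 0  0  0  0
  Δ^5: 0  0  0
  Δ^6: 0  0
  Δ^7: 0
The third differences are constant (6) and nonzero, while all higher differences vanish, so the minimal degree is 3.

3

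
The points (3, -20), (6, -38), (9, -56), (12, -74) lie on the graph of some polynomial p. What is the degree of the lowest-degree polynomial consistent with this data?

Forward differences of the values at s = 3, 6, 9, 12:
  p  : -20  -38  -56  -74
  Δ  : -18  -18  -18
  Δ^2: 0  0
  Δ^3: 0
The first differences are constant (-18) and nonzero, while all higher differences vanish, so the minimal degree is 1.

1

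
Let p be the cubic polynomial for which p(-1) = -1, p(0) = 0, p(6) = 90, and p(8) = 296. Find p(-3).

Using the Lagrange interpolation formula with nodes -1, 0, 6, 8:
  L_0(x) = x(x - 6)(x - 8) / -63
  L_1(x) = (x + 1)(x - 6)(x - 8) / 48
  L_2(x) = (x + 1)x(x - 8) / -84
  L_3(x) = (x + 1)x(x - 6) / 144
Then p(x) = -1·L_0(x) + 0·L_1(x) + 90·L_2(x) + 296·L_3(x).
Expanding and collecting terms gives p(x) = x³ - 3x² - 3x.
Evaluating at x = -3: p(-3) = -45.

-45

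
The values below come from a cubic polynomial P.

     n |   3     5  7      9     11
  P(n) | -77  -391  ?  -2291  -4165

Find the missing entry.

The 4 known points determine the degree-3 polynomial uniquely.
Write P(n) = an^3 + bn^2 + cn + d. Substituting each data point gives a linear system:
  27a + 9b + 3c + d = -77
  125a + 25b + 5c + d = -391
  729a + 81b + 9c + d = -2291
  1331a + 121b + 11c + d = -4165
Solving the system yields a = -3, b = -2, c = 6, d = 4.
So P(n) = -3n³ - 2n² + 6n + 4.
Then P(7) = -1081.

-1081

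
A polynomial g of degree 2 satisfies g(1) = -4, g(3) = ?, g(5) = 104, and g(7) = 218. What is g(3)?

The 3 known points determine the degree-2 polynomial uniquely.
Write g(s) = as^2 + bs + c. Substituting each data point gives a linear system:
  a + b + c = -4
  25a + 5b + c = 104
  49a + 7b + c = 218
Solving the system yields a = 5, b = -3, c = -6.
So g(s) = 5s^2 - 3s - 6.
Then g(3) = 30.

30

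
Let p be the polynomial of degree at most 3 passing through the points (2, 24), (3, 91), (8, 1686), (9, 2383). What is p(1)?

Write p(u) = au^3 + bu^2 + cu + d. Substituting each data point gives a linear system:
  8a + 4b + 2c + d = 24
  27a + 9b + 3c + d = 91
  512a + 64b + 8c + d = 1686
  729a + 81b + 9c + d = 2383
Solving the system yields a = 3, b = 3, c = -5, d = -2.
So p(u) = 3u³ + 3u² - 5u - 2.
Then p(1) = -1.

-1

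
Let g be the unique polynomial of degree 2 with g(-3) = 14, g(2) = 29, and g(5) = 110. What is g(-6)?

Write g(s) = as^2 + bs + c. Substituting each data point gives a linear system:
  9a - 3b + c = 14
  4a + 2b + c = 29
  25a + 5b + c = 110
Solving the system yields a = 3, b = 6, c = 5.
So g(s) = 3s^2 + 6s + 5.
Then g(-6) = 77.

77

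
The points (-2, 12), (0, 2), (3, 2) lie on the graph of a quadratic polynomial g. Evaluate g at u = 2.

Using the Lagrange interpolation formula with nodes -2, 0, 3:
  L_0(u) = u(u - 3) / 10
  L_1(u) = (u + 2)(u - 3) / -6
  L_2(u) = (u + 2)u / 15
Then g(u) = 12·L_0(u) + 2·L_1(u) + 2·L_2(u).
Expanding and collecting terms gives g(u) = u^2 - 3u + 2.
Evaluating at u = 2: g(2) = 0.

0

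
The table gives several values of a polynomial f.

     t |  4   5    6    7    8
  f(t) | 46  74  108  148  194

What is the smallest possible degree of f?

2

Forward differences of the values at t = 4, 5, 6, 7, 8:
  f  : 46  74  108  148  194
  Δ  : 28  34  40  46
  Δ^2: 6  6  6
  Δ^3: 0  0
  Δ^4: 0
The second differences are constant (6) and nonzero, while all higher differences vanish, so the minimal degree is 2.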